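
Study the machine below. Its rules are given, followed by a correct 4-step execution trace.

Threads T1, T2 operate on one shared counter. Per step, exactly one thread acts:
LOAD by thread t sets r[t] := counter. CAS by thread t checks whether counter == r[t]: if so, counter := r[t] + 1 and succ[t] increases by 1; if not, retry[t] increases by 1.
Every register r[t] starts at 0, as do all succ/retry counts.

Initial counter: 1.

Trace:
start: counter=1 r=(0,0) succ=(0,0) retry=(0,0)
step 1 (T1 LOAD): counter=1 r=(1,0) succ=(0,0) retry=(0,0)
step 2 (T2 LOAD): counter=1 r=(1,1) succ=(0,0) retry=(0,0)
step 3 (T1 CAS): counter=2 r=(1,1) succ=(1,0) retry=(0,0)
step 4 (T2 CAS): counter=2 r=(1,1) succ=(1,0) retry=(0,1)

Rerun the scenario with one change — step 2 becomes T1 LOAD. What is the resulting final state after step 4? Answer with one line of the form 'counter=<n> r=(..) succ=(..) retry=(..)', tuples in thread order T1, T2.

(re-executing from step 2 with the substitution; state before step 2: counter=1 r=(1,0) succ=(0,0) retry=(0,0))
step 2 (T1 LOAD): counter=1 r=(1,0) succ=(0,0) retry=(0,0)
step 3 (T1 CAS): counter=2 r=(1,0) succ=(1,0) retry=(0,0)
step 4 (T2 CAS): counter=2 r=(1,0) succ=(1,0) retry=(0,1)

counter=2 r=(1,0) succ=(1,0) retry=(0,1)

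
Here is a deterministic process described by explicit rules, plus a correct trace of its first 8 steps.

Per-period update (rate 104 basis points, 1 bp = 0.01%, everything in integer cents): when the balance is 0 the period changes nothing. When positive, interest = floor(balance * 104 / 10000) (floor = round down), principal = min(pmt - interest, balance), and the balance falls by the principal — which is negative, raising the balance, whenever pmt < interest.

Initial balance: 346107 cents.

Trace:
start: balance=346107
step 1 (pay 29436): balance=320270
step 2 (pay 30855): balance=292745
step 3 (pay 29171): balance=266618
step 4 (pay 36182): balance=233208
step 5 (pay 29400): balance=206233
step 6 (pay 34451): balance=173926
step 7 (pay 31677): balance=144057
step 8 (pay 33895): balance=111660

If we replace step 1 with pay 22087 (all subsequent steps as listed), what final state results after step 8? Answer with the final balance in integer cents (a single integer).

119562

(re-executing from step 1 with the substitution; state before step 1: balance=346107)
step 1 (pay 22087): balance=327619
step 2 (pay 30855): balance=300171
step 3 (pay 29171): balance=274121
step 4 (pay 36182): balance=240789
step 5 (pay 29400): balance=213893
step 6 (pay 34451): balance=181666
step 7 (pay 31677): balance=151878
step 8 (pay 33895): balance=119562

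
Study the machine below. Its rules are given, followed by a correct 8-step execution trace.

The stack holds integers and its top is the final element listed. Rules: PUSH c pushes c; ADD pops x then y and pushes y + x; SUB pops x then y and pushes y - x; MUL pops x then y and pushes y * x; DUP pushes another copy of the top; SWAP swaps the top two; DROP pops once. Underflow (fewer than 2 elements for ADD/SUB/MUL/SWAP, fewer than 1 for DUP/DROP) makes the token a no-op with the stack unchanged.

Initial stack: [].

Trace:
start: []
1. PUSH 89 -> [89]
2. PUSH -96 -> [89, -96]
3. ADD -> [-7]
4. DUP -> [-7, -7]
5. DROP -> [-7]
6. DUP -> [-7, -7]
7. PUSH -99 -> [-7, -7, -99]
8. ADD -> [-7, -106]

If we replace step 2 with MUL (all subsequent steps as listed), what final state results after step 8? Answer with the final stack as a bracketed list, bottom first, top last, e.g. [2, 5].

[89, -10]

(re-executing from step 2 with the substitution; state before step 2: [89])
2. MUL -> [89]
3. ADD -> [89]
4. DUP -> [89, 89]
5. DROP -> [89]
6. DUP -> [89, 89]
7. PUSH -99 -> [89, 89, -99]
8. ADD -> [89, -10]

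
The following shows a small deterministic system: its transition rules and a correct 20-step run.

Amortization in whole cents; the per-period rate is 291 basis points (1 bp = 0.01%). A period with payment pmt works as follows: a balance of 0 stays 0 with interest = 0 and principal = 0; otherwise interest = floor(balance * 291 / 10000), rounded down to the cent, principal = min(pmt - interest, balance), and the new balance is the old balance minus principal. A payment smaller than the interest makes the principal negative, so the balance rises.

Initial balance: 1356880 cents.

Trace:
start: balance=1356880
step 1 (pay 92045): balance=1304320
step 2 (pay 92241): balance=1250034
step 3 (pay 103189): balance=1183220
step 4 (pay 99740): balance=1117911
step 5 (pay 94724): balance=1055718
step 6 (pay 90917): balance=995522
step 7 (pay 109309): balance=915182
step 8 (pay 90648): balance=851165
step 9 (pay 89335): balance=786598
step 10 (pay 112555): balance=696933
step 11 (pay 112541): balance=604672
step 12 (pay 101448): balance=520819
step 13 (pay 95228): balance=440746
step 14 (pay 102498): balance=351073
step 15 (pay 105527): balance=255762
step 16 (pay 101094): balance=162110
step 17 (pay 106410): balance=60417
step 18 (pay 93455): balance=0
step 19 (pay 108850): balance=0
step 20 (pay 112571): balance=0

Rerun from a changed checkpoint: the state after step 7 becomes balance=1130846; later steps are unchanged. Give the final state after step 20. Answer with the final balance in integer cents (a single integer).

state after step 7 := balance=1130846
step 8 (pay 90648): balance=1073105
step 9 (pay 89335): balance=1014997
step 10 (pay 112555): balance=931978
step 11 (pay 112541): balance=846557
step 12 (pay 101448): balance=769743
step 13 (pay 95228): balance=696914
step 14 (pay 102498): balance=614696
step 15 (pay 105527): balance=527056
step 16 (pay 101094): balance=441299
step 17 (pay 106410): balance=347730
step 18 (pay 93455): balance=264393
step 19 (pay 108850): balance=163236
step 20 (pay 112571): balance=55415

55415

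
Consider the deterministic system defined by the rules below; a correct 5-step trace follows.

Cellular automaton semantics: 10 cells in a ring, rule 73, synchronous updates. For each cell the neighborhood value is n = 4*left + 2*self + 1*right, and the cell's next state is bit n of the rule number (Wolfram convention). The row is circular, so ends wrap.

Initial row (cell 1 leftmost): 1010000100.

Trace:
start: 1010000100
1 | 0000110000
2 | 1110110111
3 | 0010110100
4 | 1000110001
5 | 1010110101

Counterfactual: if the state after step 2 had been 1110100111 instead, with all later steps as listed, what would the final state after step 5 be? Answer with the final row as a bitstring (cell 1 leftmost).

state after step 2 := 1110100111
3 | 0010000100
4 | 1000110001
5 | 1010110101

1010110101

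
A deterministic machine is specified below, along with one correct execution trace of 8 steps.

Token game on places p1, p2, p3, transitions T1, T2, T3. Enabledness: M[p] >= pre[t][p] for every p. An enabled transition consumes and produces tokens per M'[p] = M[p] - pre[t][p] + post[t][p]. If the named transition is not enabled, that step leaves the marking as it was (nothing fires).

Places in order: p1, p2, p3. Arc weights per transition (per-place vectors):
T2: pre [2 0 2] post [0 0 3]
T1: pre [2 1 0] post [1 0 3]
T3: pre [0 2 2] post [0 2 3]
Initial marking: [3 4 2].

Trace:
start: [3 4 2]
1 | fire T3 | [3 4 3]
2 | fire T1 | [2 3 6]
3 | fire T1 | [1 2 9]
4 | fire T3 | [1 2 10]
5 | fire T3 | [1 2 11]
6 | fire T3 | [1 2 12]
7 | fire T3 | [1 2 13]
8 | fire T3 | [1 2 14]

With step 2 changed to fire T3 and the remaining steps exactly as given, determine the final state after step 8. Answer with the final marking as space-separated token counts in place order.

2 3 12

(re-executing from step 2 with the substitution; state before step 2: [3 4 3])
2 | fire T3 | [3 4 4]
3 | fire T1 | [2 3 7]
4 | fire T3 | [2 3 8]
5 | fire T3 | [2 3 9]
6 | fire T3 | [2 3 10]
7 | fire T3 | [2 3 11]
8 | fire T3 | [2 3 12]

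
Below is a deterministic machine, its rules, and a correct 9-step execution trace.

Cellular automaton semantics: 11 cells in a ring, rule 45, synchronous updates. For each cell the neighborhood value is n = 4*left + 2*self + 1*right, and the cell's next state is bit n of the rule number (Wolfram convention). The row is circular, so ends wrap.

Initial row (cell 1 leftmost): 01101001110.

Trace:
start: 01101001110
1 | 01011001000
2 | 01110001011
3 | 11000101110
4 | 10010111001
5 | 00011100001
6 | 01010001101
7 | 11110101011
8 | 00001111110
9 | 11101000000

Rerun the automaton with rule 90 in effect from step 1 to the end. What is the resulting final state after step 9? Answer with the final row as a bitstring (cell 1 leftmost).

01000111000

(re-executing steps 1..9 under rule 90; state before step 1: 01101001110)
1 | 11100111011
2 | 00111101010
3 | 01100100001
4 | 01111010010
5 | 11001001101
6 | 01110111101
7 | 01010100100
8 | 10000011010
9 | 01000111000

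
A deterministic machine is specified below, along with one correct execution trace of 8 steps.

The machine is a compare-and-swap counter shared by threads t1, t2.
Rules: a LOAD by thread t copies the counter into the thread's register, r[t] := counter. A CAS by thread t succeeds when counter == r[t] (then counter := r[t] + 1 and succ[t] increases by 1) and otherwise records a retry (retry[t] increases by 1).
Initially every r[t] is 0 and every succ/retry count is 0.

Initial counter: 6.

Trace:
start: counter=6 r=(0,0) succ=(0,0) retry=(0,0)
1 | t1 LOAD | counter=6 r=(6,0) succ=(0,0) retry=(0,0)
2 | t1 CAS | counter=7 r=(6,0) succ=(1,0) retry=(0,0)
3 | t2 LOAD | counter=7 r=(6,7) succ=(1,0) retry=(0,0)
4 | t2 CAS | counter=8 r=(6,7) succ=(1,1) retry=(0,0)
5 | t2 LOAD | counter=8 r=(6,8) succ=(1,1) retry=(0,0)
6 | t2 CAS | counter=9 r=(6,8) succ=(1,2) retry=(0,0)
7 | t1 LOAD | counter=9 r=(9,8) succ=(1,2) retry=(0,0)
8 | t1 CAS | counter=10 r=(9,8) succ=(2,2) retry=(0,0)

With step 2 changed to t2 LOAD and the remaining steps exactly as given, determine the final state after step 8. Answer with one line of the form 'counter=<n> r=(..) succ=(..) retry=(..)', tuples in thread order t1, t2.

counter=9 r=(8,7) succ=(1,2) retry=(0,0)

(re-executing from step 2 with the substitution; state before step 2: counter=6 r=(6,0) succ=(0,0) retry=(0,0))
2 | t2 LOAD | counter=6 r=(6,6) succ=(0,0) retry=(0,0)
3 | t2 LOAD | counter=6 r=(6,6) succ=(0,0) retry=(0,0)
4 | t2 CAS | counter=7 r=(6,6) succ=(0,1) retry=(0,0)
5 | t2 LOAD | counter=7 r=(6,7) succ=(0,1) retry=(0,0)
6 | t2 CAS | counter=8 r=(6,7) succ=(0,2) retry=(0,0)
7 | t1 LOAD | counter=8 r=(8,7) succ=(0,2) retry=(0,0)
8 | t1 CAS | counter=9 r=(8,7) succ=(1,2) retry=(0,0)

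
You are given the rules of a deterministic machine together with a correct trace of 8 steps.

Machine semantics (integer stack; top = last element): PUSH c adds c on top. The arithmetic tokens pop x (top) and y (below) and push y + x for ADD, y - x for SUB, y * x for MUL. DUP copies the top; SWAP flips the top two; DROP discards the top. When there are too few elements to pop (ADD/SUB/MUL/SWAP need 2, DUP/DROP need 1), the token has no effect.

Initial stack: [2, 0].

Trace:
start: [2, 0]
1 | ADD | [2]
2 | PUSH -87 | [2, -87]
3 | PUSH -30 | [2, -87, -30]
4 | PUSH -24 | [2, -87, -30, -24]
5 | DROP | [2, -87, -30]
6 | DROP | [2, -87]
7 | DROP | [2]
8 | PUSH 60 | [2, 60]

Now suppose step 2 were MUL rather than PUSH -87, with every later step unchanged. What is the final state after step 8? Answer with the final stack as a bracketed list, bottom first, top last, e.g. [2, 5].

[60]

(re-executing from step 2 with the substitution; state before step 2: [2])
2 | MUL | [2]
3 | PUSH -30 | [2, -30]
4 | PUSH -24 | [2, -30, -24]
5 | DROP | [2, -30]
6 | DROP | [2]
7 | DROP | []
8 | PUSH 60 | [60]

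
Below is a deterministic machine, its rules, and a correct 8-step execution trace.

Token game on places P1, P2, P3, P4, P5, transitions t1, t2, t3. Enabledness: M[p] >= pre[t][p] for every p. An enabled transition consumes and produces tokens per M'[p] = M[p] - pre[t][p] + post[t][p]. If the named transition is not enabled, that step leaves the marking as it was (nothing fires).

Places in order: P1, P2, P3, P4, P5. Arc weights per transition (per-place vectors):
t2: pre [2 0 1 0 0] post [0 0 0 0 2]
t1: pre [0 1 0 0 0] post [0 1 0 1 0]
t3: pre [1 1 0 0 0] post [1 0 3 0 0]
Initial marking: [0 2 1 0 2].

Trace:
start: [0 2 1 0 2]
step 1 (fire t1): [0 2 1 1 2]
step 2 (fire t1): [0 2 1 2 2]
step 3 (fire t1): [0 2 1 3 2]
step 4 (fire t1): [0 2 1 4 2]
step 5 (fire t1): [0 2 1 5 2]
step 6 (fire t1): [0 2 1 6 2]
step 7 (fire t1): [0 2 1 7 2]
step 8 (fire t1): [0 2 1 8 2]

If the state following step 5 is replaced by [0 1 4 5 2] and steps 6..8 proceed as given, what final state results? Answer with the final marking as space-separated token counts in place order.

0 1 4 8 2

state after step 5 := [0 1 4 5 2]
step 6 (fire t1): [0 1 4 6 2]
step 7 (fire t1): [0 1 4 7 2]
step 8 (fire t1): [0 1 4 8 2]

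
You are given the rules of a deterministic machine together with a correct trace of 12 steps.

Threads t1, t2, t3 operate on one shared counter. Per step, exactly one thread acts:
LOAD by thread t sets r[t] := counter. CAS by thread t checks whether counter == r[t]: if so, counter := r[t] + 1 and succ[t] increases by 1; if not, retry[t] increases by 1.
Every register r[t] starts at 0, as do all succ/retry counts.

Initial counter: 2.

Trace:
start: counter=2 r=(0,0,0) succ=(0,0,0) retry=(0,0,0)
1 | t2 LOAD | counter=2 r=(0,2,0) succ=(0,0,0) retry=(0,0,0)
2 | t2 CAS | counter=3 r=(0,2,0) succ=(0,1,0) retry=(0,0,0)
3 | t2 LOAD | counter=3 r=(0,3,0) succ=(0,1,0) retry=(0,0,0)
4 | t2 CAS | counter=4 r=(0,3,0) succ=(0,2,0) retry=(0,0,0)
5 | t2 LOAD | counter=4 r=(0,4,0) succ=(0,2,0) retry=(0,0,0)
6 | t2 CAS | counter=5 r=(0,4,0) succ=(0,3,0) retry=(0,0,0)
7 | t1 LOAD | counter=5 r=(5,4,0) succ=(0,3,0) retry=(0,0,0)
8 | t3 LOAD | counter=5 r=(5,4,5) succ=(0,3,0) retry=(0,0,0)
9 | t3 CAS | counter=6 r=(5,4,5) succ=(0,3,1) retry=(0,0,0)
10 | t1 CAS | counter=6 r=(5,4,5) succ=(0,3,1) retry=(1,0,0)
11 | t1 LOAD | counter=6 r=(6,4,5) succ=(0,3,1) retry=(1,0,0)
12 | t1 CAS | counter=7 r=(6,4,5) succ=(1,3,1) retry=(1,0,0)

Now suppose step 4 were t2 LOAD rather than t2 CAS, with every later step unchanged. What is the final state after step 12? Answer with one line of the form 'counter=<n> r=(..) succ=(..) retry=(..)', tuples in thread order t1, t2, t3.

(re-executing from step 4 with the substitution; state before step 4: counter=3 r=(0,3,0) succ=(0,1,0) retry=(0,0,0))
4 | t2 LOAD | counter=3 r=(0,3,0) succ=(0,1,0) retry=(0,0,0)
5 | t2 LOAD | counter=3 r=(0,3,0) succ=(0,1,0) retry=(0,0,0)
6 | t2 CAS | counter=4 r=(0,3,0) succ=(0,2,0) retry=(0,0,0)
7 | t1 LOAD | counter=4 r=(4,3,0) succ=(0,2,0) retry=(0,0,0)
8 | t3 LOAD | counter=4 r=(4,3,4) succ=(0,2,0) retry=(0,0,0)
9 | t3 CAS | counter=5 r=(4,3,4) succ=(0,2,1) retry=(0,0,0)
10 | t1 CAS | counter=5 r=(4,3,4) succ=(0,2,1) retry=(1,0,0)
11 | t1 LOAD | counter=5 r=(5,3,4) succ=(0,2,1) retry=(1,0,0)
12 | t1 CAS | counter=6 r=(5,3,4) succ=(1,2,1) retry=(1,0,0)

counter=6 r=(5,3,4) succ=(1,2,1) retry=(1,0,0)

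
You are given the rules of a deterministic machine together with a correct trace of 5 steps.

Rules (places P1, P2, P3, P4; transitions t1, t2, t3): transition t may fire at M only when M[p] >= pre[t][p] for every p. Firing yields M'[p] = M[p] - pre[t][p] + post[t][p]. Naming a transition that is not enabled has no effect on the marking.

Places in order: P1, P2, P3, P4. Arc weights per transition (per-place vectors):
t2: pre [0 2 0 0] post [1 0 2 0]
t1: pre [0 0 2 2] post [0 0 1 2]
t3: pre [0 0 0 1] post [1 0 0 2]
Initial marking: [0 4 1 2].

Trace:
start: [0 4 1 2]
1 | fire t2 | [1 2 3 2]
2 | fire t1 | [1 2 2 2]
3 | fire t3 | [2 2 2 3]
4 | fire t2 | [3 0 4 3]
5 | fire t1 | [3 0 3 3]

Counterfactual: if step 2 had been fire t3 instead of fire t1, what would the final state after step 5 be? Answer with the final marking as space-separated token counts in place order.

(re-executing from step 2 with the substitution; state before step 2: [1 2 3 2])
2 | fire t3 | [2 2 3 3]
3 | fire t3 | [3 2 3 4]
4 | fire t2 | [4 0 5 4]
5 | fire t1 | [4 0 4 4]

4 0 4 4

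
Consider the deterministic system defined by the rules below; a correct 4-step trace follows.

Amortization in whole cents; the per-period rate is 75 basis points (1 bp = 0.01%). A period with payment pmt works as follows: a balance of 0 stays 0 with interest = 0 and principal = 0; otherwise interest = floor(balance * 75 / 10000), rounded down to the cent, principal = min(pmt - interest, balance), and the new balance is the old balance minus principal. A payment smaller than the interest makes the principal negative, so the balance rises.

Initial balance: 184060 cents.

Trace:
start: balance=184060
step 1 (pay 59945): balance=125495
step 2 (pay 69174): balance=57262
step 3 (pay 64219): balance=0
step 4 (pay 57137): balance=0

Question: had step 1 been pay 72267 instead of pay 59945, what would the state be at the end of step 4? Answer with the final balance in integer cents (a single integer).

0

(re-executing from step 1 with the substitution; state before step 1: balance=184060)
step 1 (pay 72267): balance=113173
step 2 (pay 69174): balance=44847
step 3 (pay 64219): balance=0
step 4 (pay 57137): balance=0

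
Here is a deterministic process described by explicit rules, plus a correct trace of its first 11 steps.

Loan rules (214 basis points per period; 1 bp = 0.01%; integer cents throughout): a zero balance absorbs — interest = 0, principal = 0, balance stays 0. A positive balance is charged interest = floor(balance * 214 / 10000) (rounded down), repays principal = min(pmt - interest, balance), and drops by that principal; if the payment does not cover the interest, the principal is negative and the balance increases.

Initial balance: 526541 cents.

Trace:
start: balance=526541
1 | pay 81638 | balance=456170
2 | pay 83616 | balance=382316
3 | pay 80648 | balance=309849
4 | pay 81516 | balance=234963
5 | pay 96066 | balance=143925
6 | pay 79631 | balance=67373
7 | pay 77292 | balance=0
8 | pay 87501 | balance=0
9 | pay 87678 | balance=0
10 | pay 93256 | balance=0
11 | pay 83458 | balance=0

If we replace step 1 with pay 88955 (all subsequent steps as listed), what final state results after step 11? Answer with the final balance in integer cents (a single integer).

(re-executing from step 1 with the substitution; state before step 1: balance=526541)
1 | pay 88955 | balance=448853
2 | pay 83616 | balance=374842
3 | pay 80648 | balance=302215
4 | pay 81516 | balance=227166
5 | pay 96066 | balance=135961
6 | pay 79631 | balance=59239
7 | pay 77292 | balance=0
8 | pay 87501 | balance=0
9 | pay 87678 | balance=0
10 | pay 93256 | balance=0
11 | pay 83458 | balance=0

0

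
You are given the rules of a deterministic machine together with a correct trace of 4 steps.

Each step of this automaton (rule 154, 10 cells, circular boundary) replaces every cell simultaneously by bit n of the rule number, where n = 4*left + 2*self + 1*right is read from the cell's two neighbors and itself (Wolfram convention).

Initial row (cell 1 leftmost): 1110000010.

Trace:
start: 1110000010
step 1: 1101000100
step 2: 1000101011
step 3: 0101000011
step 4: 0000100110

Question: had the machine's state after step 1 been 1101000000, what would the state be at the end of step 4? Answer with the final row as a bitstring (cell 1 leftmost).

state after step 1 := 1101000000
step 2: 1000100001
step 3: 0101010011
step 4: 0000001110

0000001110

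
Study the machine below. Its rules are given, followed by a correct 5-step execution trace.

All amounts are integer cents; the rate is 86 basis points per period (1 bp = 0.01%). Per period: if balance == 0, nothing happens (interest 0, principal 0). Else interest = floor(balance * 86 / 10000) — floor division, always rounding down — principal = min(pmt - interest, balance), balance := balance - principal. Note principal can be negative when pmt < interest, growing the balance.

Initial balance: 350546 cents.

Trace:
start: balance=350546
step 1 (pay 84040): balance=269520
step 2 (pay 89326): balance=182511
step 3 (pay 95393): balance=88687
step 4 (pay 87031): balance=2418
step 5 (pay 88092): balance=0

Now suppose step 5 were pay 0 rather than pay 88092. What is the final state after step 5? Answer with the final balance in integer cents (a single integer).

(re-executing from step 5 with the substitution; state before step 5: balance=2418)
step 5 (pay 0): balance=2438

2438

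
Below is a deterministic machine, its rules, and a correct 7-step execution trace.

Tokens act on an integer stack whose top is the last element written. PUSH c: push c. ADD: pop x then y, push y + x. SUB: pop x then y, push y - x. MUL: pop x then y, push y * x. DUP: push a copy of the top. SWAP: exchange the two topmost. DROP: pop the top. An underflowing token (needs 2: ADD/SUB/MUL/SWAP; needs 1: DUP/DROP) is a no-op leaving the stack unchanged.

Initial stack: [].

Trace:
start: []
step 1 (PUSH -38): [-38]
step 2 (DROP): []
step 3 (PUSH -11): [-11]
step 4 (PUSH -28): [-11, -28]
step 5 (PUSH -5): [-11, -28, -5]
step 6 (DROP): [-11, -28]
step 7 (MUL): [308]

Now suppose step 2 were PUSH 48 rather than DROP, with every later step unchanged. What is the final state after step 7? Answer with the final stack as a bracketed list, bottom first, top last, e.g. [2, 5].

(re-executing from step 2 with the substitution; state before step 2: [-38])
step 2 (PUSH 48): [-38, 48]
step 3 (PUSH -11): [-38, 48, -11]
step 4 (PUSH -28): [-38, 48, -11, -28]
step 5 (PUSH -5): [-38, 48, -11, -28, -5]
step 6 (DROP): [-38, 48, -11, -28]
step 7 (MUL): [-38, 48, 308]

[-38, 48, 308]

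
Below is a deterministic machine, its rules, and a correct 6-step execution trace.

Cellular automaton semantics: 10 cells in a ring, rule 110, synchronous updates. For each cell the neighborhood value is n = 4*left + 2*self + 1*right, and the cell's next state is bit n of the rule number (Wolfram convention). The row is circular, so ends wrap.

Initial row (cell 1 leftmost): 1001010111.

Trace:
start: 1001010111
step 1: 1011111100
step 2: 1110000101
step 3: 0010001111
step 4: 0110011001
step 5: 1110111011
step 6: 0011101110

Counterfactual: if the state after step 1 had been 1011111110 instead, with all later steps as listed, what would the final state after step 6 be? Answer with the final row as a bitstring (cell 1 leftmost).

1010111111

state after step 1 := 1011111110
step 2: 1110000011
step 3: 0010000110
step 4: 0110001110
step 5: 1110011010
step 6: 1010111111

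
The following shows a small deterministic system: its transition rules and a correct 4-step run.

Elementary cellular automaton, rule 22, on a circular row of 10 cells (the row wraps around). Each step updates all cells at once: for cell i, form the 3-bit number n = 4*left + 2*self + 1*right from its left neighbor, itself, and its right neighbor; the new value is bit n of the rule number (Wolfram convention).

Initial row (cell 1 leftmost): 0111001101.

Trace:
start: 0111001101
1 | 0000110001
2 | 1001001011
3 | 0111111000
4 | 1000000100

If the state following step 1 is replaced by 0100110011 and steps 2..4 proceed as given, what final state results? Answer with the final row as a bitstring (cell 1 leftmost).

state after step 1 := 0100110011
2 | 0111001100
3 | 1000110010
4 | 1101001110

1101001110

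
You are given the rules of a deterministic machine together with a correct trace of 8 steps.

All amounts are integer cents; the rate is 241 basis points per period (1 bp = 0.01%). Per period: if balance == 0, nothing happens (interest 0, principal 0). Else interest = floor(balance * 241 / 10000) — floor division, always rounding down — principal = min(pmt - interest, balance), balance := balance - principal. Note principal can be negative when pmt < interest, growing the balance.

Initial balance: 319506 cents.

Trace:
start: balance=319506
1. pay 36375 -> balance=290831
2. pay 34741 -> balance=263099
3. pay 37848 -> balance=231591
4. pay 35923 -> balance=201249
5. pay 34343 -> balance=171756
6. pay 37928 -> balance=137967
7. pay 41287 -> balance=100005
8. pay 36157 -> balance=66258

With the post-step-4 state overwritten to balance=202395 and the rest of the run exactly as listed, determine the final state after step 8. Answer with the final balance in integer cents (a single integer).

state after step 4 := balance=202395
5. pay 34343 -> balance=172929
6. pay 37928 -> balance=139168
7. pay 41287 -> balance=101234
8. pay 36157 -> balance=67516

67516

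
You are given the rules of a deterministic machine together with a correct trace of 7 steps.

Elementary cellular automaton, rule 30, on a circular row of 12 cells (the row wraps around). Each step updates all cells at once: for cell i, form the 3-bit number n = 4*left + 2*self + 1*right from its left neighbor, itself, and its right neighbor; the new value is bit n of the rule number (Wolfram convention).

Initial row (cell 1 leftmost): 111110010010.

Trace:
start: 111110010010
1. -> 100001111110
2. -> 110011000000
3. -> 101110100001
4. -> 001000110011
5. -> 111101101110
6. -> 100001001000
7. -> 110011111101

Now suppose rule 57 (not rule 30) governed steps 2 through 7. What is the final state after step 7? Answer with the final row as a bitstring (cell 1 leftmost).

010101101010

(re-executing steps 2..7 under rule 57; state before step 2: 100001111110)
2. -> 011101000001
3. -> 110010111100
4. -> 101001100010
5. -> 010101011001
6. -> 101010110100
7. -> 010101101010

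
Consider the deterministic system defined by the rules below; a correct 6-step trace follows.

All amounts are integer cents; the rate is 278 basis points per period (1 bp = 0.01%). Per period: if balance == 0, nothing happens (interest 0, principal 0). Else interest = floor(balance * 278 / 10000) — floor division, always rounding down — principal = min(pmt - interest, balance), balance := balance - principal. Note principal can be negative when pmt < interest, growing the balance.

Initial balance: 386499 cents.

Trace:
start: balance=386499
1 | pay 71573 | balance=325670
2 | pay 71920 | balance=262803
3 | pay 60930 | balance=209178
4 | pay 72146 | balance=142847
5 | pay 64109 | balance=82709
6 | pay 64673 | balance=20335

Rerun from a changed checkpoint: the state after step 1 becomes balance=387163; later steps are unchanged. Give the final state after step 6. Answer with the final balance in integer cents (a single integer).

state after step 1 := balance=387163
2 | pay 71920 | balance=326006
3 | pay 60930 | balance=274138
4 | pay 72146 | balance=209613
5 | pay 64109 | balance=151331
6 | pay 64673 | balance=90865

90865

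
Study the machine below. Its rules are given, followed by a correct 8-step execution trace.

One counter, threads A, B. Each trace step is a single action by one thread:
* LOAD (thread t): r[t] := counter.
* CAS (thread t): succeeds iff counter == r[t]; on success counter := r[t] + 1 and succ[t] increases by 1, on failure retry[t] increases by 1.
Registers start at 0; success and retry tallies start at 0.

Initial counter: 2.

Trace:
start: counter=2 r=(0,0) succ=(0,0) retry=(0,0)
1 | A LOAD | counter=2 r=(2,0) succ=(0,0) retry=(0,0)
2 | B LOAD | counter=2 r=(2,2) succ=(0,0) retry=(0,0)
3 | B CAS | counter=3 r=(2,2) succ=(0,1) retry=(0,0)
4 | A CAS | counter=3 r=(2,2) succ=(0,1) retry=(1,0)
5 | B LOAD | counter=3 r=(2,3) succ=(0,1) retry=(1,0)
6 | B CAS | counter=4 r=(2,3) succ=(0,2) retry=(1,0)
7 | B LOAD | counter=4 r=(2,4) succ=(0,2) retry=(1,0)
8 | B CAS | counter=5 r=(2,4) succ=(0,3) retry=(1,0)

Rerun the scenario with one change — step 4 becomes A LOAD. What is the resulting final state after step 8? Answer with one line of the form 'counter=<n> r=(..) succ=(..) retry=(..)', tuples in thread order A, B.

(re-executing from step 4 with the substitution; state before step 4: counter=3 r=(2,2) succ=(0,1) retry=(0,0))
4 | A LOAD | counter=3 r=(3,2) succ=(0,1) retry=(0,0)
5 | B LOAD | counter=3 r=(3,3) succ=(0,1) retry=(0,0)
6 | B CAS | counter=4 r=(3,3) succ=(0,2) retry=(0,0)
7 | B LOAD | counter=4 r=(3,4) succ=(0,2) retry=(0,0)
8 | B CAS | counter=5 r=(3,4) succ=(0,3) retry=(0,0)

counter=5 r=(3,4) succ=(0,3) retry=(0,0)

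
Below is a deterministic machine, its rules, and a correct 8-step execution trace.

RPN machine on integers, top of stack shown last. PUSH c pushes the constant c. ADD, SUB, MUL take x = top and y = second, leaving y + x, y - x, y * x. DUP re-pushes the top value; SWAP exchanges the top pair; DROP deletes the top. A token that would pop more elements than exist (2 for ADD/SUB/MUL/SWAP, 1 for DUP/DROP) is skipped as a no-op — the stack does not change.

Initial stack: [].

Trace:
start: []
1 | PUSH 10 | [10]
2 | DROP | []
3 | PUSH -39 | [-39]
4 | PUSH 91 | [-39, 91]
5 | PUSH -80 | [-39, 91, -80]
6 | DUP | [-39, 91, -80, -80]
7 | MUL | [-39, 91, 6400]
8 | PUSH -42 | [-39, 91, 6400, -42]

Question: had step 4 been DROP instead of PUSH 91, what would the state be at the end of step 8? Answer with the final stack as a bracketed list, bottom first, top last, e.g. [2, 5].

(re-executing from step 4 with the substitution; state before step 4: [-39])
4 | DROP | []
5 | PUSH -80 | [-80]
6 | DUP | [-80, -80]
7 | MUL | [6400]
8 | PUSH -42 | [6400, -42]

[6400, -42]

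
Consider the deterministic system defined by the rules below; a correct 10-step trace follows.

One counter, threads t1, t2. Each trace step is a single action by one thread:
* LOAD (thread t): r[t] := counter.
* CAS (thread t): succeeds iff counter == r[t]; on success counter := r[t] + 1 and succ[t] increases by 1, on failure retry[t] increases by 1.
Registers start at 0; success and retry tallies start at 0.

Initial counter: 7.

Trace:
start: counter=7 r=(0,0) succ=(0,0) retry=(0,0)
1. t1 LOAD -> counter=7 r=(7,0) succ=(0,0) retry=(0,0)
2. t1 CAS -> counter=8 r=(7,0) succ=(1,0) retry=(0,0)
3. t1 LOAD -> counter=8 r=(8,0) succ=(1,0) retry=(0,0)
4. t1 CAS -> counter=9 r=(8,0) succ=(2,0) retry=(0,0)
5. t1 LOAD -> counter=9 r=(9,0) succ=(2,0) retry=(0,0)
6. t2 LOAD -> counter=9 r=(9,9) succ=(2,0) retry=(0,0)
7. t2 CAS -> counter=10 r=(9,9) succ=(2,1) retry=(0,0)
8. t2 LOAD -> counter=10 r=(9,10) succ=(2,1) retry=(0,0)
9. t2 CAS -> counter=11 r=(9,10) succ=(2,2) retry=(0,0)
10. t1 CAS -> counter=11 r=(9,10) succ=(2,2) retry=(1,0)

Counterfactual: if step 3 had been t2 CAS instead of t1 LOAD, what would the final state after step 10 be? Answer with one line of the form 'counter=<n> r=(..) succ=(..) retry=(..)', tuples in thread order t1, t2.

(re-executing from step 3 with the substitution; state before step 3: counter=8 r=(7,0) succ=(1,0) retry=(0,0))
3. t2 CAS -> counter=8 r=(7,0) succ=(1,0) retry=(0,1)
4. t1 CAS -> counter=8 r=(7,0) succ=(1,0) retry=(1,1)
5. t1 LOAD -> counter=8 r=(8,0) succ=(1,0) retry=(1,1)
6. t2 LOAD -> counter=8 r=(8,8) succ=(1,0) retry=(1,1)
7. t2 CAS -> counter=9 r=(8,8) succ=(1,1) retry=(1,1)
8. t2 LOAD -> counter=9 r=(8,9) succ=(1,1) retry=(1,1)
9. t2 CAS -> counter=10 r=(8,9) succ=(1,2) retry=(1,1)
10. t1 CAS -> counter=10 r=(8,9) succ=(1,2) retry=(2,1)

counter=10 r=(8,9) succ=(1,2) retry=(2,1)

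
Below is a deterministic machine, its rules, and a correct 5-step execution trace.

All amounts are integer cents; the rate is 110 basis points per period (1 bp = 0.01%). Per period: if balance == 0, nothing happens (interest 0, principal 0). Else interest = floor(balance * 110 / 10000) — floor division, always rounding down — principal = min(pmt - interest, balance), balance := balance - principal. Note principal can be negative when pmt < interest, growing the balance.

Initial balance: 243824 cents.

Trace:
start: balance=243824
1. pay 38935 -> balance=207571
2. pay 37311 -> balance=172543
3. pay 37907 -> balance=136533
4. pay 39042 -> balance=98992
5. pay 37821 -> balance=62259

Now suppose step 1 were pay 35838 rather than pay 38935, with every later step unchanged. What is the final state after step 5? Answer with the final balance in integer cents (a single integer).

65496

(re-executing from step 1 with the substitution; state before step 1: balance=243824)
1. pay 35838 -> balance=210668
2. pay 37311 -> balance=175674
3. pay 37907 -> balance=139699
4. pay 39042 -> balance=102193
5. pay 37821 -> balance=65496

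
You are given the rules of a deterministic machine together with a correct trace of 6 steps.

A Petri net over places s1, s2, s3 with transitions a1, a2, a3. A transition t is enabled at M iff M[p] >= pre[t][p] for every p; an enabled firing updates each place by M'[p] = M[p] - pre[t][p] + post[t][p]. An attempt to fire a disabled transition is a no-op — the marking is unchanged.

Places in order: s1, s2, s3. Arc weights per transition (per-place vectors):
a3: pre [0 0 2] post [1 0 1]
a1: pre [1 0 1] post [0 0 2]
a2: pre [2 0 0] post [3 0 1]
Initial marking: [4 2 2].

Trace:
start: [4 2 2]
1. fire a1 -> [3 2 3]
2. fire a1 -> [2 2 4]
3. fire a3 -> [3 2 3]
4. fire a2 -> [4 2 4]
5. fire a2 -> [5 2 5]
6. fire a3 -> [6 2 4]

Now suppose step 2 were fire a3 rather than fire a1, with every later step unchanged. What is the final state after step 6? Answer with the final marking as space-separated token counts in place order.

(re-executing from step 2 with the substitution; state before step 2: [3 2 3])
2. fire a3 -> [4 2 2]
3. fire a3 -> [5 2 1]
4. fire a2 -> [6 2 2]
5. fire a2 -> [7 2 3]
6. fire a3 -> [8 2 2]

8 2 2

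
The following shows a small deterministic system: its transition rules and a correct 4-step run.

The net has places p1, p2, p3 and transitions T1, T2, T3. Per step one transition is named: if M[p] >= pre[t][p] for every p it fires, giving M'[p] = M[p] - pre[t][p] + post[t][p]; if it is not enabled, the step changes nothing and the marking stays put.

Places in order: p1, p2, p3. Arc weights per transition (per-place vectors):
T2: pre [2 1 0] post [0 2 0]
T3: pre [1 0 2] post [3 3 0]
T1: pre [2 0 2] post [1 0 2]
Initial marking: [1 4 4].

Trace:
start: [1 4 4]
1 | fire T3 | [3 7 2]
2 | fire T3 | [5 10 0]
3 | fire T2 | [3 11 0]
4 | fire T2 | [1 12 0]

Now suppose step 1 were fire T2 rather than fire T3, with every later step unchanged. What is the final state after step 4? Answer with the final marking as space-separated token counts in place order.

1 8 2

(re-executing from step 1 with the substitution; state before step 1: [1 4 4])
1 | fire T2 | [1 4 4]
2 | fire T3 | [3 7 2]
3 | fire T2 | [1 8 2]
4 | fire T2 | [1 8 2]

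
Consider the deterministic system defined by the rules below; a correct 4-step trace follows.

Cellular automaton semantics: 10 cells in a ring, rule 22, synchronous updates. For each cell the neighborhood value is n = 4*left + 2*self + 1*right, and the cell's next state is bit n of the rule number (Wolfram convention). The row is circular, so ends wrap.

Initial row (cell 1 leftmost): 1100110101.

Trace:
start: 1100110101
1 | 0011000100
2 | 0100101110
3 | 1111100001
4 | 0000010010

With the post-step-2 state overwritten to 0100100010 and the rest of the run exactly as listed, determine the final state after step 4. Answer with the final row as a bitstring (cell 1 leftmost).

0000000000

state after step 2 := 0100100010
3 | 1111110111
4 | 0000000000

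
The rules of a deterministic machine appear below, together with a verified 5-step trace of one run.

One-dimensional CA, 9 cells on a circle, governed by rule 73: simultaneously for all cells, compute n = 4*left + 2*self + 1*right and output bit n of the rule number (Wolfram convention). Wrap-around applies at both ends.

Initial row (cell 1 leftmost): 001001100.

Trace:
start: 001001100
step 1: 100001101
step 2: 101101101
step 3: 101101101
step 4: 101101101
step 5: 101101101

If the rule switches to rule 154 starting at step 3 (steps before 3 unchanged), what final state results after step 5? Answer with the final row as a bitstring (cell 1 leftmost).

(re-executing steps 3..5 under rule 154; state before step 3: 101101101)
step 3: 001001001
step 4: 110110110
step 5: 100100100

100100100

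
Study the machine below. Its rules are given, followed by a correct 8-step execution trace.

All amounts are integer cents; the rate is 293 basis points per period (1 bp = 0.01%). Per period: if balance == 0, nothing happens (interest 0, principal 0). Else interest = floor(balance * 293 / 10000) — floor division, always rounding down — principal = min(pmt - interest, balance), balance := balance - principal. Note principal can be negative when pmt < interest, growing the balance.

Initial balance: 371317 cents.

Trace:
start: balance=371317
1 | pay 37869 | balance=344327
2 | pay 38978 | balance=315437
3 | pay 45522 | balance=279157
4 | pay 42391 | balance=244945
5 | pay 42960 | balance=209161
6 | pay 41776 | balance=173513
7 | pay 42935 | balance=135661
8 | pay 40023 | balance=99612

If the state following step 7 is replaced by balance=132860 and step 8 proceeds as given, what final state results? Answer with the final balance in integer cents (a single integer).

state after step 7 := balance=132860
8 | pay 40023 | balance=96729

96729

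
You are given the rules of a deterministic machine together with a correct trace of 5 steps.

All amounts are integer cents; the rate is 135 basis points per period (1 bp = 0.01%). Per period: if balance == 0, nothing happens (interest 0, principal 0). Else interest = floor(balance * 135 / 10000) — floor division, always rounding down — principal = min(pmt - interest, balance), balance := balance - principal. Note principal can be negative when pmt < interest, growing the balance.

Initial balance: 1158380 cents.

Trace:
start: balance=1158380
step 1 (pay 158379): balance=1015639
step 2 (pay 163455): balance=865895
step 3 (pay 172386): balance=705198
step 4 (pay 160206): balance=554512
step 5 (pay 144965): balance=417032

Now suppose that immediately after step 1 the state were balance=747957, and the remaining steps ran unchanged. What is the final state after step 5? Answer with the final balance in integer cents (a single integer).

134600

state after step 1 := balance=747957
step 2 (pay 163455): balance=594599
step 3 (pay 172386): balance=430240
step 4 (pay 160206): balance=275842
step 5 (pay 144965): balance=134600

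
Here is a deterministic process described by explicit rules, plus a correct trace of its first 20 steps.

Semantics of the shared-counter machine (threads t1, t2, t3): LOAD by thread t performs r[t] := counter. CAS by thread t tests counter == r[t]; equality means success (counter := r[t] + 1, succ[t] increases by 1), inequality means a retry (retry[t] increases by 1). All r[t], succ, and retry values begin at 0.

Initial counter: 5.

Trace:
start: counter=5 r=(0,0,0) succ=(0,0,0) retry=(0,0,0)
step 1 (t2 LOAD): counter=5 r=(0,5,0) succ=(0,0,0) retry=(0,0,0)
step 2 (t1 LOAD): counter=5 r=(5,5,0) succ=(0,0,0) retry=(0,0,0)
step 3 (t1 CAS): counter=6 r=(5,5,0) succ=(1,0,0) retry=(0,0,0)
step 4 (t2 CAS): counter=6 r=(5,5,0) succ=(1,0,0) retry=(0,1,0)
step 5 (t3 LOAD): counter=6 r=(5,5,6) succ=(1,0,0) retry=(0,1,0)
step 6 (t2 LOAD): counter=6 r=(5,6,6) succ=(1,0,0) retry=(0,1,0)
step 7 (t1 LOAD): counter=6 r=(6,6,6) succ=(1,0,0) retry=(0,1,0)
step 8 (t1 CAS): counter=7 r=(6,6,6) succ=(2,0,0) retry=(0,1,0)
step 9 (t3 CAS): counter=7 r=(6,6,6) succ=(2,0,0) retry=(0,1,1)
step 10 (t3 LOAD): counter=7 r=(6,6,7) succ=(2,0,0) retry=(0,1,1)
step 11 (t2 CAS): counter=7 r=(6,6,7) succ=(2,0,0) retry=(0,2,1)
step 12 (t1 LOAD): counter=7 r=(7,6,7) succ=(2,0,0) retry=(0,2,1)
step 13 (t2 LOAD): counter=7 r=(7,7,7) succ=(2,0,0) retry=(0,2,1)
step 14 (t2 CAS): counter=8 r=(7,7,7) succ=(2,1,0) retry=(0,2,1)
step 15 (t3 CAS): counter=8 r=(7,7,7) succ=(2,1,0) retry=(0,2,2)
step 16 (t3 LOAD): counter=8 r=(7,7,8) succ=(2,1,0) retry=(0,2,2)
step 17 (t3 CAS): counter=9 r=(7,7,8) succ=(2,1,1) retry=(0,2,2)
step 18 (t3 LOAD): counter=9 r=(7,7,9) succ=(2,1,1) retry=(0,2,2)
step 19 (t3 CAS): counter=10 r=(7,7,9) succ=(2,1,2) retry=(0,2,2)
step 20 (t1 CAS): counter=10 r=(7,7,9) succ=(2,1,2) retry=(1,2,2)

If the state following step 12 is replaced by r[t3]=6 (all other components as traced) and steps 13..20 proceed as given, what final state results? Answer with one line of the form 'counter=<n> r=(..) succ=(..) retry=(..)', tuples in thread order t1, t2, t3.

state after step 12 := counter=7 r=(7,6,6) succ=(2,0,0) retry=(0,2,1)
step 13 (t2 LOAD): counter=7 r=(7,7,6) succ=(2,0,0) retry=(0,2,1)
step 14 (t2 CAS): counter=8 r=(7,7,6) succ=(2,1,0) retry=(0,2,1)
step 15 (t3 CAS): counter=8 r=(7,7,6) succ=(2,1,0) retry=(0,2,2)
step 16 (t3 LOAD): counter=8 r=(7,7,8) succ=(2,1,0) retry=(0,2,2)
step 17 (t3 CAS): counter=9 r=(7,7,8) succ=(2,1,1) retry=(0,2,2)
step 18 (t3 LOAD): counter=9 r=(7,7,9) succ=(2,1,1) retry=(0,2,2)
step 19 (t3 CAS): counter=10 r=(7,7,9) succ=(2,1,2) retry=(0,2,2)
step 20 (t1 CAS): counter=10 r=(7,7,9) succ=(2,1,2) retry=(1,2,2)

counter=10 r=(7,7,9) succ=(2,1,2) retry=(1,2,2)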